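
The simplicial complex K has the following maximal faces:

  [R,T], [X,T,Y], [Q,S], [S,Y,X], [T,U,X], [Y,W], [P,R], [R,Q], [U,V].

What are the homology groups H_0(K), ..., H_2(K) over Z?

Order the vertices as P < Q < R < S < T < U < V < W < X < Y. Listing each simplex with vertices in this order, K has dimension 2 with simplices:

  0-simplices (10): P, Q, R, S, T, U, V, W, X, Y
  1-simplices (13): PR, QR, QS, RT, SX, SY, TU, TX, TY, UV, UX, WY, XY
  2-simplices (3): SXY, TUX, TXY

giving chain groups C_0 ≅ Z^10, C_1 ≅ Z^13, C_2 ≅ Z^3.

Boundary ∂_1: C_1 → C_0 maps an edge to its endpoints' difference, ∂[p,q] = q − p.
The resulting 10×13 matrix has rank 9, and its Smith normal form has invariant factors (1,1,1,1,1,1,1,1,1).

The boundary map ∂_2: C_2 → C_1 sends each 2-simplex [p,q,r] to [q,r] − [p,r] + [p,q]. For instance
  ∂SXY = XY − SY + SX,
  ∂TXY = XY − TY + TX.
The 13×3 boundary matrix has rank 3 and Smith normal form diag(1,1,1).

Reading off H_k = ker ∂_k / im ∂_{k+1}:

  H_0: rank C_0 − rank ∂_1 = 10 − 9 = 1, and the invariant factors of ∂_1 are all 1, so H_0 = Z.
  H_1: rank ker ∂_1 − rank ∂_2 = (13 − 9) − 3 = 1, and the invariant factors of ∂_2 are all 1, so H_1 = Z.
  H_2: rank ker ∂_2 − rank ∂_3 = (3 − 3) − 0 = 0, and there is no ∂_3, so H_2 = 0.

H_0 ≅ Z,  H_1 ≅ Z,  H_2 = 0.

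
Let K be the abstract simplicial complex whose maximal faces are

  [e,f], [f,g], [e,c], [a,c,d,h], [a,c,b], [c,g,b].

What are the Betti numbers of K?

We work with the vertex ordering a < b < c < d < e < f < g < h. The simplices of K, each written with vertices in increasing order, are:

  0-simplices (8): a, b, c, d, e, f, g, h
  1-simplices (13): ab, ac, ad, ah, bc, bg, cd, ce, cg, ch, dh, ef, fg
  2-simplices (6): abc, acd, ach, adh, bcg, cdh
  3-simplices (1): acdh

giving chain groups C_0 ≅ Z^8, C_1 ≅ Z^13, C_2 ≅ Z^6, C_3 ≅ Z^1.

∂_1: C_1 → C_0 sends each edge [p,q] (with p < q) to q − p.
The 8×13 boundary matrix has rank 7 and Smith normal form diag(1,1,1,1,1,1,1).

∂_2: C_2 → C_1 sends each 2-simplex [p,q,r] to [q,r] − [p,r] + [p,q]. For instance
  ∂acd = cd − ad + ac,
  ∂abc = bc − ac + ab.
The 13×6 boundary matrix has rank 5 and Smith normal form diag(1,1,1,1,1).

The boundary map ∂_3: C_3 → C_2 sends each 3-simplex σ to the alternating sum Σ_i (−1)^i (σ with its i-th vertex removed). For instance
  ∂acdh = cdh − adh + ach − acd.
As a 6×1 matrix over Z this has rank 1, with invariant factors (1).

Computing H_k = (kernel of ∂_k) / (image of ∂_{k+1}):

  H_0: rank C_0 − rank ∂_1 = 8 − 7 = 1, and the invariant factors of ∂_1 are all 1, so H_0 = Z.
  H_1: rank ker ∂_1 − rank ∂_2 = (13 − 7) − 5 = 1, and the invariant factors of ∂_2 are all 1, so H_1 = Z.
  H_2: rank ker ∂_2 − rank ∂_3 = (6 − 5) − 1 = 0, and the invariant factors of ∂_3 are all 1, so H_2 = 0.
  H_3: rank ker ∂_3 − rank ∂_4 = (1 − 1) − 0 = 0, and there is no ∂_4, so H_3 = 0.

As a check, the Euler characteristic is 8 − 13 + 6 − 1 = 0, which agrees with 1 − 1 + 0 − 0 = 0.

Hence the Betti numbers are b_0 = 1, b_1 = 1, b_2 = 0, b_3 = 0.

b_0 = 1, b_1 = 1, b_2 = 0, b_3 = 0.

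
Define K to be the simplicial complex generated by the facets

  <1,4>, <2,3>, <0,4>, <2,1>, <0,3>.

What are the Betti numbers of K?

Take the total order 0 < 1 < 2 < 3 < 4 on the vertex set. Then K (dimension 1) consists of the simplices:

  0-simplices (5): [0], [1], [2], [3], [4]
  1-simplices (5): [0,3], [0,4], [1,2], [1,4], [2,3]

so the chain groups are C_0 ≅ Z^5, C_1 ≅ Z^5.

The boundary map ∂_1: C_1 → C_0 sends each edge [p,q] (with p < q) to q − p. For instance
  ∂[1,4] = [4] − [1].
This gives a 5×5 integer matrix of rank 4; reducing to Smith normal form yields diagonal entries (1,1,1,1).

From H_k ≅ ker(∂_k) / im(∂_{k+1}) we obtain:

  H_0: rank C_0 − rank ∂_1 = 5 − 4 = 1, and the invariant factors of ∂_1 are all 1, so H_0 ≅ Z.
  H_1: rank ker ∂_1 − rank ∂_2 = (5 − 4) − 0 = 1, and there is no ∂_2, so H_1 ≅ Z.

Hence the Betti numbers are b_0 = 1, b_1 = 1.

b_0 = 1, b_1 = 1.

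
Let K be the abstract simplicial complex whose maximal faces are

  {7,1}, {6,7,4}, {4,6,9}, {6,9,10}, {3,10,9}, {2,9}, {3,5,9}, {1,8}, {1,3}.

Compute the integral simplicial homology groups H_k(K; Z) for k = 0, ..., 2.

H_0 = Z,  H_1 = Z,  H_2 = 0.

Take the total order 1 < 2 < 3 < 4 < 5 < 6 < 7 < 8 < 9 < 10 on the vertex set. Then K (dimension 2) consists of the simplices:

  0-simplices (10): [1], [2], [3], [4], [5], [6], [7], [8], [9], [10]
  1-simplices (15): [1,3], [1,7], [1,8], [2,9], [3,5], [3,9], [3,10], [4,6], [4,7], [4,9], [5,9], [6,7], [6,9], [6,10], [9,10]
  2-simplices (5): [3,5,9], [3,9,10], [4,6,7], [4,6,9], [6,9,10]

giving chain groups C_0 ≅ Z^10, C_1 ≅ Z^15, C_2 ≅ Z^5.

The boundary map ∂_1: C_1 → C_0 sends each edge [p,q] (with p < q) to q − p. For instance
  ∂[4,6] = [6] − [4].
As a 10×15 matrix over Z this has rank 9, with invariant factors (1,1,1,1,1,1,1,1,1).

The boundary map ∂_2: C_2 → C_1 maps a triangle to the signed sum of its edges. For instance
  ∂[4,6,9] = [6,9] − [4,9] + [4,6],
  ∂[3,5,9] = [5,9] − [3,9] + [3,5].
The 15×5 boundary matrix has rank 5 and Smith normal form diag(1,1,1,1,1).

Now H_k = ker ∂_k / im ∂_{k+1}, so:

  H_0: rank C_0 − rank ∂_1 = 10 − 9 = 1, and the invariant factors of ∂_1 are all 1, so H_0 ≅ Z.
  H_1: rank ker ∂_1 − rank ∂_2 = (15 − 9) − 5 = 1, and the invariant factors of ∂_2 are all 1, so H_1 ≅ Z.
  H_2: rank ker ∂_2 − rank ∂_3 = (5 − 5) − 0 = 0, and there is no ∂_3, so H_2 ≅ 0.

As a check, the Euler characteristic is 10 − 15 + 5 = 0, which agrees with 1 − 1 + 0 = 0.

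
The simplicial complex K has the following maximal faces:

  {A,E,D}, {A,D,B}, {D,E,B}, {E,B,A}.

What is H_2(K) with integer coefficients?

H_2 = Z.

Order the vertices as A < B < D < E. Listing each simplex with vertices in this order, K has dimension 2 with simplices:

  0-simplices (4): A, B, D, E
  1-simplices (6): AB, AD, AE, BD, BE, DE
  2-simplices (4): ABD, ABE, ADE, BDE

so the chain groups are C_0 ≅ Z^4, C_1 ≅ Z^6, C_2 ≅ Z^4.

∂_1: C_1 → C_0 sends each edge [p,q] (with p < q) to q − p. For instance
  ∂AE = E − A.
The 4×6 boundary matrix has rank 3 and Smith normal form diag(1,1,1).

∂_2: C_2 → C_1 acts by ∂[p,q,r] = [q,r] − [p,r] + [p,q]. For instance
  ∂ADE = DE − AE + AD,
  ∂ABD = BD − AD + AB.
The resulting 6×4 matrix has rank 3, and its Smith normal form has invariant factors (1,1,1).

Reading off H_k = ker ∂_k / im ∂_{k+1}:

  H_2: rank ker ∂_2 − rank ∂_3 = (4 − 3) − 0 = 1, and there is no ∂_3, so H_2 = Z.

(K is a triangulation of the 2-sphere S^2.)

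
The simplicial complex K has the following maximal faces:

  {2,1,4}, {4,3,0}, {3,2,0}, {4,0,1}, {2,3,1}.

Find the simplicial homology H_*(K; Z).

Fix the vertex order 0 < 1 < 2 < 3 < 4 and write every simplex with vertices in increasing order. Then dim K = 2 and the simplices of K are:

  0-simplices (5): [0], [1], [2], [3], [4]
  1-simplices (10): [0,1], [0,2], [0,3], [0,4], [1,2], [1,3], [1,4], [2,3], [2,4], [3,4]
  2-simplices (5): [0,1,4], [0,2,3], [0,3,4], [1,2,3], [1,2,4]

Hence C_0 ≅ Z^5, C_1 ≅ Z^10, C_2 ≅ Z^5.

∂_1: C_1 → C_0 is given by ∂[p,q] = [q] − [p].
This gives a 5×10 integer matrix of rank 4; reducing to Smith normal form yields diagonal entries (1,1,1,1).

The boundary map ∂_2: C_2 → C_1 sends each 2-simplex [p,q,r] to [q,r] − [p,r] + [p,q]. For instance
  ∂[0,1,4] = [1,4] − [0,4] + [0,1],
  ∂[0,2,3] = [2,3] − [0,3] + [0,2].
The 10×5 boundary matrix has rank 5 and Smith normal form diag(1,1,1,1,1).

Computing H_k = (kernel of ∂_k) / (image of ∂_{k+1}):

  H_0: rank C_0 − rank ∂_1 = 5 − 4 = 1, and the invariant factors of ∂_1 are all 1, so H_0 = Z.
  H_1: rank ker ∂_1 − rank ∂_2 = (10 − 4) − 5 = 1, and the invariant factors of ∂_2 are all 1, so H_1 = Z.
  H_2: rank ker ∂_2 − rank ∂_3 = (5 − 5) − 0 = 0, and there is no ∂_3, so H_2 = 0.

As a check, the Euler characteristic is 5 − 10 + 5 = 0, which agrees with 1 − 1 + 0 = 0.

H_0 = Z,  H_1 = Z,  H_2 = 0.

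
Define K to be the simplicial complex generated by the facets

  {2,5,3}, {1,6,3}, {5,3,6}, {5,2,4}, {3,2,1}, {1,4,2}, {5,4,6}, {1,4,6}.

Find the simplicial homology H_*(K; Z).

H_0 ≅ Z,  H_1 = 0,  H_2 ≅ Z.

Order the vertices as 1 < 2 < 3 < 4 < 5 < 6. Listing each simplex with vertices in this order, K has dimension 2 with simplices:

  0-simplices (6): [1], [2], [3], [4], [5], [6]
  1-simplices (12): [1,2], [1,3], [1,4], [1,6], [2,3], [2,4], [2,5], [3,5], [3,6], [4,5], [4,6], [5,6]
  2-simplices (8): [1,2,3], [1,2,4], [1,3,6], [1,4,6], [2,3,5], [2,4,5], [3,5,6], [4,5,6]

so the chain groups are C_0 ≅ Z^6, C_1 ≅ Z^12, C_2 ≅ Z^8.

The boundary map ∂_1: C_1 → C_0 maps an edge to its endpoints' difference, ∂[p,q] = q − p. For instance
  ∂[4,5] = [5] − [4].
The 6×12 boundary matrix has rank 5 and Smith normal form diag(1,1,1,1,1).

∂_2: C_2 → C_1 maps a triangle to the signed sum of its edges. For instance
  ∂[1,2,3] = [2,3] − [1,3] + [1,2],
  ∂[4,5,6] = [5,6] − [4,6] + [4,5].
This gives a 12×8 integer matrix of rank 7; reducing to Smith normal form yields diagonal entries (1,1,1,1,1,1,1).

From H_k ≅ ker(∂_k) / im(∂_{k+1}) we obtain:

  H_0: rank C_0 − rank ∂_1 = 6 − 5 = 1, and the invariant factors of ∂_1 are all 1, so H_0 = Z.
  H_1: rank ker ∂_1 − rank ∂_2 = (12 − 5) − 7 = 0, and the invariant factors of ∂_2 are all 1, so H_1 = 0.
  H_2: rank ker ∂_2 − rank ∂_3 = (8 − 7) − 0 = 1, and there is no ∂_3, so H_2 = Z.

As a check, the Euler characteristic is 6 − 12 + 8 = 2, which agrees with 1 − 0 + 1 = 2.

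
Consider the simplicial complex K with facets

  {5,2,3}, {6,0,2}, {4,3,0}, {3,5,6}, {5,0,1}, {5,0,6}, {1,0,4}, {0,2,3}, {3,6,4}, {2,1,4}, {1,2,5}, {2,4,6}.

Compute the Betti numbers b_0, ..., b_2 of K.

K has 7 vertices, 18 edges, 12 triangles.
rank ∂_0 = 0, rank ∂_1 = 6 ⇒ b_0 = 7 − 0 − 6 = 1; all invariant factors of ∂_1 are 1 so no torsion. So H_0 = Z.
rank ∂_1 = 6, rank ∂_2 = 12 ⇒ b_1 = 18 − 6 − 12 = 0; ∂_2 has invariant factor(s) [2] giving torsion. So H_1 = Z/2.
rank ∂_2 = 12, rank ∂_3 = 0 ⇒ b_2 = 12 − 12 − 0 = 0. So H_2 = 0.

b_0 = 1, b_1 = 0, b_2 = 0.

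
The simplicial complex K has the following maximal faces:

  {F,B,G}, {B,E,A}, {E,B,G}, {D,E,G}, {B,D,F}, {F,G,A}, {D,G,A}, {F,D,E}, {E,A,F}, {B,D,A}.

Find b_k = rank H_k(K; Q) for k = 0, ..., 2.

K has 6 vertices, 15 edges, 10 triangles.
rank ∂_0 = 0, rank ∂_1 = 5 ⇒ b_0 = 6 − 0 − 5 = 1; all invariant factors of ∂_1 are 1 so no torsion. So H_0 = Z.
rank ∂_1 = 5, rank ∂_2 = 10 ⇒ b_1 = 15 − 5 − 10 = 0; ∂_2 has invariant factor(s) [2] giving torsion. So H_1 = Z/2.
rank ∂_2 = 10, rank ∂_3 = 0 ⇒ b_2 = 10 − 10 − 0 = 0. So H_2 = 0.

b_0 = 1, b_1 = 0, b_2 = 0.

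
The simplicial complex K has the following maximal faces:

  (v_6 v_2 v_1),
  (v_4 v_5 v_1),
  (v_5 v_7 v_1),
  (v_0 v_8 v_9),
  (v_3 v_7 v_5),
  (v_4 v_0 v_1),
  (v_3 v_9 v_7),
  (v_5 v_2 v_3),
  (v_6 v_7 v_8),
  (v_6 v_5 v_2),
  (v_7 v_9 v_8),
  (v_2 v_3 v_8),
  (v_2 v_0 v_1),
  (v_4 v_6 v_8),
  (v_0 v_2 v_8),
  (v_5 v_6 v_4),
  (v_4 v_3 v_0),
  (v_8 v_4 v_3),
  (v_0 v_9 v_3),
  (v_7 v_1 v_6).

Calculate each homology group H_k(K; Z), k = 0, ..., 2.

H_0 ≅ Z,  H_1 ≅ Z ⊕ Z/2Z,  H_2 = 0.

Order the vertices as v_0 < v_1 < v_2 < v_3 < v_4 < v_5 < v_6 < v_7 < v_8 < v_9. Listing each simplex with vertices in this order, K has dimension 2 with simplices:

  0-simplices (10): [v_0], [v_1], [v_2], [v_3], [v_4], [v_5], [v_6], [v_7], [v_8], [v_9]
  1-simplices (30): (30 of them)
  2-simplices (20): (20 of them)

giving chain groups C_0 ≅ Z^10, C_1 ≅ Z^30, C_2 ≅ Z^20.

The boundary map ∂_1: C_1 → C_0 maps an edge to its endpoints' difference, ∂[p,q] = q − p. For instance
  ∂[v_5,v_7] = [v_7] − [v_5].
The 10×30 boundary matrix has rank 9 and Smith normal form diag(1,1,1,1,1,1,1,1,1).

Boundary ∂_2: C_2 → C_1 maps a triangle to the signed sum of its edges. For instance
  ∂[v_0,v_3,v_9] = [v_3,v_9] − [v_0,v_9] + [v_0,v_3],
  ∂[v_0,v_3,v_4] = [v_3,v_4] − [v_0,v_4] + [v_0,v_3].
As a 30×20 matrix over Z this has rank 20, with invariant factors (1,1,1,1,1,1,1,1,1,1,1,1,1,1,1,1,1,1,1,2).

From H_k ≅ ker(∂_k) / im(∂_{k+1}) we obtain:

  H_0: rank C_0 − rank ∂_1 = 10 − 9 = 1, and the invariant factors of ∂_1 are all 1, so H_0 ≅ Z.
  H_1: rank ker ∂_1 − rank ∂_2 = (30 − 9) − 20 = 1, and ∂_2 has invariant factor 2 > 1, so H_1 ≅ Z ⊕ Z/2Z.
  H_2: rank ker ∂_2 − rank ∂_3 = (20 − 20) − 0 = 0, and there is no ∂_3, so H_2 ≅ 0.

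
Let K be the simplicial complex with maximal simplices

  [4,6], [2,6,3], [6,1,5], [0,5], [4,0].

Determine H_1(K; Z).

H_1 ≅ Z.

Fix the vertex order 0 < 1 < 2 < 3 < 4 < 5 < 6 and write every simplex with vertices in increasing order. Then dim K = 2 and the simplices of K are:

  0-simplices (7): [0], [1], [2], [3], [4], [5], [6]
  1-simplices (9): [0,4], [0,5], [1,5], [1,6], [2,3], [2,6], [3,6], [4,6], [5,6]
  2-simplices (2): [1,5,6], [2,3,6]

giving chain groups C_0 ≅ Z^7, C_1 ≅ Z^9, C_2 ≅ Z^2.

∂_1: C_1 → C_0 maps an edge to its endpoints' difference, ∂[p,q] = q − p. For instance
  ∂[0,4] = [4] − [0].
This gives a 7×9 integer matrix of rank 6; reducing to Smith normal form yields diagonal entries (1,1,1,1,1,1).

Boundary ∂_2: C_2 → C_1 maps a triangle to the signed sum of its edges. For instance
  ∂[2,3,6] = [3,6] − [2,6] + [2,3],
  ∂[1,5,6] = [5,6] − [1,6] + [1,5].
As a 9×2 matrix over Z this has rank 2, with invariant factors (1,1).

From H_k ≅ ker(∂_k) / im(∂_{k+1}) we obtain:

  H_1: rank ker ∂_1 − rank ∂_2 = (9 − 6) − 2 = 1, and the invariant factors of ∂_2 are all 1, so H_1 = Z.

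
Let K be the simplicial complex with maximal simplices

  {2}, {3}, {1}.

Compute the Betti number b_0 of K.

Take the total order 1 < 2 < 3 on the vertex set. Then K (dimension 0) consists of the simplices:

  0-simplices (3): [1], [2], [3]

giving chain groups C_0 ≅ Z^3.

Computing H_k = (kernel of ∂_k) / (image of ∂_{k+1}):

  H_0: rank C_0 − rank ∂_1 = 3 − 0 = 3, and there is no ∂_1, so H_0 = Z^3.

Hence the Betti numbers are b_0 = 3.

b_0 = 3.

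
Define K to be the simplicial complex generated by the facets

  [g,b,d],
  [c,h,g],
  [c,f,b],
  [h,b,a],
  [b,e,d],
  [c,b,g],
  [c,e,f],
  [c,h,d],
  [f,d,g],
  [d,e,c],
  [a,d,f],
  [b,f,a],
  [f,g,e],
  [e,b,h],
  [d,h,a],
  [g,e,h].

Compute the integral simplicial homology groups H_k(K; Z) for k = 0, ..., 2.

Fix the vertex order a < b < c < d < e < f < g < h and write every simplex with vertices in increasing order. Then dim K = 2 and the simplices of K are:

  0-simplices (8): a, b, c, d, e, f, g, h
  1-simplices (24): ab, ad, af, ah, bc, bd, be, bf, bg, bh, cd, ce, cf, cg, ch, de, df, dg, dh, ef, eg, eh, fg, gh
  2-simplices (16): abf, abh, adf, adh, bcf, bcg, bde, bdg, beh, cde, cdh, cef, cgh, dfg, efg, egh

giving chain groups C_0 ≅ Z^8, C_1 ≅ Z^24, C_2 ≅ Z^16.

∂_1: C_1 → C_0 sends each edge [p,q] (with p < q) to q − p.
The 8×24 boundary matrix has rank 7 and Smith normal form diag(1,1,1,1,1,1,1).

Boundary ∂_2: C_2 → C_1 maps a triangle to the signed sum of its edges. For instance
  ∂bde = de − be + bd,
  ∂bcf = cf − bf + bc.
This gives a 24×16 integer matrix of rank 15; reducing to Smith normal form yields diagonal entries (1,1,1,1,1,1,1,1,1,1,1,1,1,1,1).

Now H_k = ker ∂_k / im ∂_{k+1}, so:

  H_0: rank C_0 − rank ∂_1 = 8 − 7 = 1, and the invariant factors of ∂_1 are all 1, so H_0 = Z.
  H_1: rank ker ∂_1 − rank ∂_2 = (24 − 7) − 15 = 2, and the invariant factors of ∂_2 are all 1, so H_1 = Z^2.
  H_2: rank ker ∂_2 − rank ∂_3 = (16 − 15) − 0 = 1, and there is no ∂_3, so H_2 = Z.

H_0 = Z,  H_1 = Z^2,  H_2 = Z.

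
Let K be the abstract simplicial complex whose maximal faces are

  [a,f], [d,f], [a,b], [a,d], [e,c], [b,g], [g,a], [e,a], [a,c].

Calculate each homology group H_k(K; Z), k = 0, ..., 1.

K has 7 vertices, 9 edges.
rank ∂_0 = 0, rank ∂_1 = 6 ⇒ b_0 = 7 − 0 − 6 = 1; all invariant factors of ∂_1 are 1 so no torsion. So H_0 ≅ Z.
rank ∂_1 = 6, rank ∂_2 = 0 ⇒ b_1 = 9 − 6 − 0 = 3. So H_1 ≅ Z^3.

H_0 ≅ Z,  H_1 ≅ Z^3.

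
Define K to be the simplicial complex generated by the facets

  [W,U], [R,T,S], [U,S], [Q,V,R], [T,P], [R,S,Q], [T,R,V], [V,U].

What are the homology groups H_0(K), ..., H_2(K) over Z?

H_0 ≅ Z,  H_1 ≅ Z,  H_2 = 0.

We work with the vertex ordering P < Q < R < S < T < U < V < W. The simplices of K, each written with vertices in increasing order, are:

  0-simplices (8): P, Q, R, S, T, U, V, W
  1-simplices (12): PT, QR, QS, QV, RS, RT, RV, ST, SU, TV, UV, UW
  2-simplices (4): QRS, QRV, RST, RTV

Hence C_0 ≅ Z^8, C_1 ≅ Z^12, C_2 ≅ Z^4.

The boundary map ∂_1: C_1 → C_0 is given by ∂[p,q] = [q] − [p]. For instance
  ∂RV = V − R.
The 8×12 boundary matrix has rank 7 and Smith normal form diag(1,1,1,1,1,1,1).

Boundary ∂_2: C_2 → C_1 sends each 2-simplex [p,q,r] to [q,r] − [p,r] + [p,q]. For instance
  ∂QRS = RS − QS + QR,
  ∂RTV = TV − RV + RT.
As a 12×4 matrix over Z this has rank 4, with invariant factors (1,1,1,1).

Computing H_k = (kernel of ∂_k) / (image of ∂_{k+1}):

  H_0: rank C_0 − rank ∂_1 = 8 − 7 = 1, and the invariant factors of ∂_1 are all 1, so H_0 = Z.
  H_1: rank ker ∂_1 − rank ∂_2 = (12 − 7) − 4 = 1, and the invariant factors of ∂_2 are all 1, so H_1 = Z.
  H_2: rank ker ∂_2 − rank ∂_3 = (4 − 4) − 0 = 0, and there is no ∂_3, so H_2 = 0.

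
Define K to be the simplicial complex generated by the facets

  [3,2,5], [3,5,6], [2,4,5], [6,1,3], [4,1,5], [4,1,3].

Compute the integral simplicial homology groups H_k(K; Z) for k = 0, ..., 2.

Order the vertices as 1 < 2 < 3 < 4 < 5 < 6. Listing each simplex with vertices in this order, K has dimension 2 with simplices:

  0-simplices (6): [1], [2], [3], [4], [5], [6]
  1-simplices (12): [1,3], [1,4], [1,5], [1,6], [2,3], [2,4], [2,5], [3,4], [3,5], [3,6], [4,5], [5,6]
  2-simplices (6): [1,3,4], [1,3,6], [1,4,5], [2,3,5], [2,4,5], [3,5,6]

so the chain groups are C_0 ≅ Z^6, C_1 ≅ Z^12, C_2 ≅ Z^6.

Boundary ∂_1: C_1 → C_0 sends each edge [p,q] (with p < q) to q − p. For instance
  ∂[1,6] = [6] − [1].
As a 6×12 matrix over Z this has rank 5, with invariant factors (1,1,1,1,1).

∂_2: C_2 → C_1 sends each 2-simplex [p,q,r] to [q,r] − [p,r] + [p,q]. For instance
  ∂[2,4,5] = [4,5] − [2,5] + [2,4],
  ∂[1,4,5] = [4,5] − [1,5] + [1,4].
As a 12×6 matrix over Z this has rank 6, with invariant factors (1,1,1,1,1,1).

Now H_k = ker ∂_k / im ∂_{k+1}, so:

  H_0: rank C_0 − rank ∂_1 = 6 − 5 = 1, and the invariant factors of ∂_1 are all 1, so H_0 ≅ Z.
  H_1: rank ker ∂_1 − rank ∂_2 = (12 − 5) − 6 = 1, and the invariant factors of ∂_2 are all 1, so H_1 ≅ Z.
  H_2: rank ker ∂_2 − rank ∂_3 = (6 − 6) − 0 = 0, and there is no ∂_3, so H_2 ≅ 0.

As a check, the Euler characteristic is 6 − 12 + 6 = 0, which agrees with 1 − 1 + 0 = 0.
(K is a triangulation of the cylinder S^1 x I.)

H_0 = Z,  H_1 = Z,  H_2 = 0.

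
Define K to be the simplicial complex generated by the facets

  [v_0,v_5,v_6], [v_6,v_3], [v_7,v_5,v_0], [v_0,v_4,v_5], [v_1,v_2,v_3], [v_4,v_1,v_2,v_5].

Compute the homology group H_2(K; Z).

Take the total order v_0 < v_1 < v_2 < v_3 < v_4 < v_5 < v_6 < v_7 on the vertex set. Then K (dimension 3) consists of the simplices:

  0-simplices (8): [v_0], [v_1], [v_2], [v_3], [v_4], [v_5], [v_6], [v_7]
  1-simplices (15): (15 of them)
  2-simplices (8): [v_0,v_4,v_5], [v_0,v_5,v_6], [v_0,v_5,v_7], [v_1,v_2,v_3], [v_1,v_2,v_4], [v_1,v_2,v_5], [v_1,v_4,v_5], [v_2,v_4,v_5]
  3-simplices (1): [v_1,v_2,v_4,v_5]

Hence C_0 ≅ Z^8, C_1 ≅ Z^15, C_2 ≅ Z^8, C_3 ≅ Z^1.

∂_1: C_1 → C_0 maps an edge to its endpoints' difference, ∂[p,q] = q − p.
This gives a 8×15 integer matrix of rank 7; reducing to Smith normal form yields diagonal entries (1,1,1,1,1,1,1).

The boundary map ∂_2: C_2 → C_1 acts by ∂[p,q,r] = [q,r] − [p,r] + [p,q]. For instance
  ∂[v_1,v_2,v_3] = [v_2,v_3] − [v_1,v_3] + [v_1,v_2],
  ∂[v_0,v_4,v_5] = [v_4,v_5] − [v_0,v_5] + [v_0,v_4].
This gives a 15×8 integer matrix of rank 7; reducing to Smith normal form yields diagonal entries (1,1,1,1,1,1,1).

Boundary ∂_3: C_3 → C_2 sends each 3-simplex σ to the alternating sum Σ_i (−1)^i (σ with its i-th vertex removed). For instance
  ∂[v_1,v_2,v_4,v_5] = [v_2,v_4,v_5] − [v_1,v_4,v_5] + [v_1,v_2,v_5] − [v_1,v_2,v_4].
The resulting 8×1 matrix has rank 1, and its Smith normal form has invariant factors (1).

Computing H_k = (kernel of ∂_k) / (image of ∂_{k+1}):

  H_2: rank ker ∂_2 − rank ∂_3 = (8 − 7) − 1 = 0, and the invariant factors of ∂_3 are all 1, so H_2 ≅ 0.

H_2 ≅ 0.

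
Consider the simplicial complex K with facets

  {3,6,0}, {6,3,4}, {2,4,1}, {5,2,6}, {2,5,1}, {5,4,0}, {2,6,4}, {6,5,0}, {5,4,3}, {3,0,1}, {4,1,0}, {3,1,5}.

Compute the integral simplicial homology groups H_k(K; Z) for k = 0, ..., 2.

H_0 = Z,  H_1 = Z_2,  H_2 = 0.

K has 7 vertices, 18 edges, 12 triangles.
rank ∂_0 = 0, rank ∂_1 = 6 ⇒ b_0 = 7 − 0 − 6 = 1; all invariant factors of ∂_1 are 1 so no torsion. So H_0 ≅ Z.
rank ∂_1 = 6, rank ∂_2 = 12 ⇒ b_1 = 18 − 6 − 12 = 0; ∂_2 has invariant factor(s) [2] giving torsion. So H_1 ≅ Z_2.
rank ∂_2 = 12, rank ∂_3 = 0 ⇒ b_2 = 12 − 12 − 0 = 0. So H_2 ≅ 0.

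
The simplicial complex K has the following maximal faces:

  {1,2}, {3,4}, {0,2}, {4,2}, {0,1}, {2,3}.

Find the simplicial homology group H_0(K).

We work with the vertex ordering 0 < 1 < 2 < 3 < 4. The simplices of K, each written with vertices in increasing order, are:

  0-simplices (5): [0], [1], [2], [3], [4]
  1-simplices (6): [0,1], [0,2], [1,2], [2,3], [2,4], [3,4]

so the chain groups are C_0 ≅ Z^5, C_1 ≅ Z^6.

Boundary ∂_1: C_1 → C_0 maps an edge to its endpoints' difference, ∂[p,q] = q − p.
The 5×6 boundary matrix has rank 4 and Smith normal form diag(1,1,1,1).

Computing H_k = (kernel of ∂_k) / (image of ∂_{k+1}):

  H_0: rank C_0 − rank ∂_1 = 5 − 4 = 1, and the invariant factors of ∂_1 are all 1, so H_0 = Z.

(K is a triangulation of a wedge of 2 circles.)

H_0 = Z.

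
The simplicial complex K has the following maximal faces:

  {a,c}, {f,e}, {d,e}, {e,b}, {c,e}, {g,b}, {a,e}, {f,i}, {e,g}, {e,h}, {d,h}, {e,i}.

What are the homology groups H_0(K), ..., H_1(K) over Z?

H_0 ≅ Z,  H_1 ≅ Z^4.

We work with the vertex ordering a < b < c < d < e < f < g < h < i. The simplices of K, each written with vertices in increasing order, are:

  0-simplices (9): a, b, c, d, e, f, g, h, i
  1-simplices (12): ac, ae, be, bg, ce, de, dh, ef, eg, eh, ei, fi

so the chain groups are C_0 ≅ Z^9, C_1 ≅ Z^12.

∂_1: C_1 → C_0 is given by ∂[p,q] = [q] − [p].
The resulting 9×12 matrix has rank 8, and its Smith normal form has invariant factors (1,1,1,1,1,1,1,1).

Reading off H_k = ker ∂_k / im ∂_{k+1}:

  H_0: rank C_0 − rank ∂_1 = 9 − 8 = 1, and the invariant factors of ∂_1 are all 1, so H_0 ≅ Z.
  H_1: rank ker ∂_1 − rank ∂_2 = (12 − 8) − 0 = 4, and there is no ∂_2, so H_1 ≅ Z^4.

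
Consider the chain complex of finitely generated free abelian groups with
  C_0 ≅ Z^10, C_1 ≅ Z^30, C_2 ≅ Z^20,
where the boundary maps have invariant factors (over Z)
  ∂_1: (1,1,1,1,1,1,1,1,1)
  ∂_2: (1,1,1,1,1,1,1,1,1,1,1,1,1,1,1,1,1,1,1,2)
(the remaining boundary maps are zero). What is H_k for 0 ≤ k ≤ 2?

H_0 ≅ Z,  H_1 ≅ Z ⊕ Z_2,  H_2 = 0.

H_0: b_0 = 10 − 0 − 9 = 1; torsion from ∂_1 factors > 1: none. So H_0 ≅ Z.
H_1: b_1 = 30 − 9 − 20 = 1; torsion from ∂_2 factors > 1: [2]. So H_1 ≅ Z ⊕ Z_2.
H_2: b_2 = 20 − 20 − 0 = 0; torsion from ∂_3 factors > 1: none. So H_2 ≅ 0.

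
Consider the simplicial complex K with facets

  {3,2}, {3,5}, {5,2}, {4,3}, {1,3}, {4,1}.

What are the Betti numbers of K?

K has 5 vertices, 6 edges.
rank ∂_0 = 0, rank ∂_1 = 4 ⇒ b_0 = 5 − 0 − 4 = 1; all invariant factors of ∂_1 are 1 so no torsion. So H_0 ≅ Z.
rank ∂_1 = 4, rank ∂_2 = 0 ⇒ b_1 = 6 − 4 − 0 = 2. So H_1 ≅ Z^2.

b_0 = 1, b_1 = 2.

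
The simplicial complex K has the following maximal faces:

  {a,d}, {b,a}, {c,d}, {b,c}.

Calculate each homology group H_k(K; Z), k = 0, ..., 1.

H_0 = Z,  H_1 = Z.

Fix the vertex order a < b < c < d and write every simplex with vertices in increasing order. Then dim K = 1 and the simplices of K are:

  0-simplices (4): a, b, c, d
  1-simplices (4): ab, ad, bc, cd

giving chain groups C_0 ≅ Z^4, C_1 ≅ Z^4.

∂_1: C_1 → C_0 is given by ∂[p,q] = [q] − [p].
As a 4×4 matrix over Z this has rank 3, with invariant factors (1,1,1).

Now H_k = ker ∂_k / im ∂_{k+1}, so:

  H_0: rank C_0 − rank ∂_1 = 4 − 3 = 1, and the invariant factors of ∂_1 are all 1, so H_0 ≅ Z.
  H_1: rank ker ∂_1 − rank ∂_2 = (4 − 3) − 0 = 1, and there is no ∂_2, so H_1 ≅ Z.

(K is a triangulation of the circle S^1.)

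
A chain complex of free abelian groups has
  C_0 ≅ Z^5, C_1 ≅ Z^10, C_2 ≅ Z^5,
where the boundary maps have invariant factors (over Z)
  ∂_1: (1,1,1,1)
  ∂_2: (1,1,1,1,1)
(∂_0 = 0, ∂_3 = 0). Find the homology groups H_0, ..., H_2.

H_0 = Z,  H_1 = Z,  H_2 = 0.

H_0: b_0 = 5 − 0 − 4 = 1; torsion from ∂_1 factors > 1: none. So H_0 = Z.
H_1: b_1 = 10 − 4 − 5 = 1; torsion from ∂_2 factors > 1: none. So H_1 = Z.
H_2: b_2 = 5 − 5 − 0 = 0; torsion from ∂_3 factors > 1: none. So H_2 = 0.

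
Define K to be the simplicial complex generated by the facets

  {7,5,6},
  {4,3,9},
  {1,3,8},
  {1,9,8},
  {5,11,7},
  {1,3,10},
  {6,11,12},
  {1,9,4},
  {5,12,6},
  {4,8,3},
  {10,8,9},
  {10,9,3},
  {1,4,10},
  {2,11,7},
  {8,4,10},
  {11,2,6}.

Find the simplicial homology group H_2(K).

H_2 = 0.

Take the total order 1 < 2 < 3 < 4 < 5 < 6 < 7 < 8 < 9 < 10 < 11 < 12 on the vertex set. Then K (dimension 2) consists of the simplices:

  0-simplices (12): [1], [2], [3], [4], [5], [6], [7], [8], [9], [10], [11], [12]
  1-simplices (27): (27 of them)
  2-simplices (16): [1,3,8], [1,3,10], [1,4,9], [1,4,10], [1,8,9], [2,6,11], [2,7,11], [3,4,8], [3,4,9], [3,9,10], [4,8,10], [5,6,7], [5,6,12], [5,7,11], [6,11,12], [8,9,10]

giving chain groups C_0 ≅ Z^12, C_1 ≅ Z^27, C_2 ≅ Z^16.

∂_1: C_1 → C_0 maps an edge to its endpoints' difference, ∂[p,q] = q − p.
The resulting 12×27 matrix has rank 10, and its Smith normal form has invariant factors (1,1,1,1,1,1,1,1,1,1).

Boundary ∂_2: C_2 → C_1 maps a triangle to the signed sum of its edges. For instance
  ∂[1,3,8] = [3,8] − [1,8] + [1,3],
  ∂[1,3,10] = [3,10] − [1,10] + [1,3].
The resulting 27×16 matrix has rank 16, and its Smith normal form has invariant factors (1,1,1,1,1,1,1,1,1,1,1,1,1,1,1,2).

From H_k ≅ ker(∂_k) / im(∂_{k+1}) we obtain:

  H_2: rank ker ∂_2 − rank ∂_3 = (16 − 16) − 0 = 0, and there is no ∂_3, so H_2 ≅ 0.

(K is a triangulation of the disjoint union of the cylinder S^1 x I and the real projective plane RP^2.)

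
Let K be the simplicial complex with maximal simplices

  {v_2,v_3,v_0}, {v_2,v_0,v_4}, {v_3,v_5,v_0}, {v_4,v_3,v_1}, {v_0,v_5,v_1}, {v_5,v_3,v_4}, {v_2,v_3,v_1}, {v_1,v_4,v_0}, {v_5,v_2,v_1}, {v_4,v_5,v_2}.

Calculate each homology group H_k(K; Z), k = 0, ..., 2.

H_0 ≅ Z,  H_1 ≅ Z/2Z,  H_2 = 0.

K has 6 vertices, 15 edges, 10 triangles.
rank ∂_0 = 0, rank ∂_1 = 5 ⇒ b_0 = 6 − 0 − 5 = 1; all invariant factors of ∂_1 are 1 so no torsion. So H_0 ≅ Z.
rank ∂_1 = 5, rank ∂_2 = 10 ⇒ b_1 = 15 − 5 − 10 = 0; ∂_2 has invariant factor(s) [2] giving torsion. So H_1 ≅ Z/2Z.
rank ∂_2 = 10, rank ∂_3 = 0 ⇒ b_2 = 10 − 10 − 0 = 0. So H_2 ≅ 0.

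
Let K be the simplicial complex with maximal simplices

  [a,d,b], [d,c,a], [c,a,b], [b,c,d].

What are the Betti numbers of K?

Take the total order a < b < c < d on the vertex set. Then K (dimension 2) consists of the simplices:

  0-simplices (4): a, b, c, d
  1-simplices (6): ab, ac, ad, bc, bd, cd
  2-simplices (4): abc, abd, acd, bcd

Hence C_0 ≅ Z^4, C_1 ≅ Z^6, C_2 ≅ Z^4.

Boundary ∂_1: C_1 → C_0 maps an edge to its endpoints' difference, ∂[p,q] = q − p. For instance
  ∂ab = b − a.
This gives a 4×6 integer matrix of rank 3; reducing to Smith normal form yields diagonal entries (1,1,1).

The boundary map ∂_2: C_2 → C_1 maps a triangle to the signed sum of its edges. For instance
  ∂abc = bc − ac + ab,
  ∂bcd = cd − bd + bc.
As a 6×4 matrix over Z this has rank 3, with invariant factors (1,1,1).

Computing H_k = (kernel of ∂_k) / (image of ∂_{k+1}):

  H_0: rank C_0 − rank ∂_1 = 4 − 3 = 1, and the invariant factors of ∂_1 are all 1, so H_0 ≅ Z.
  H_1: rank ker ∂_1 − rank ∂_2 = (6 − 3) − 3 = 0, and the invariant factors of ∂_2 are all 1, so H_1 ≅ 0.
  H_2: rank ker ∂_2 − rank ∂_3 = (4 − 3) − 0 = 1, and there is no ∂_3, so H_2 ≅ Z.

Hence the Betti numbers are b_0 = 1, b_1 = 0, b_2 = 1.

b_0 = 1, b_1 = 0, b_2 = 1.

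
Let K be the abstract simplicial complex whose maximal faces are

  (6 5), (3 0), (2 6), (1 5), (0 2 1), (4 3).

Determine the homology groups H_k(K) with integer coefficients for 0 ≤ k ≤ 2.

Take the total order 0 < 1 < 2 < 3 < 4 < 5 < 6 on the vertex set. Then K (dimension 2) consists of the simplices:

  0-simplices (7): [0], [1], [2], [3], [4], [5], [6]
  1-simplices (8): [0,1], [0,2], [0,3], [1,2], [1,5], [2,6], [3,4], [5,6]
  2-simplices (1): [0,1,2]

so the chain groups are C_0 ≅ Z^7, C_1 ≅ Z^8, C_2 ≅ Z^1.

The boundary map ∂_1: C_1 → C_0 sends each edge [p,q] (with p < q) to q − p.
The 7×8 boundary matrix has rank 6 and Smith normal form diag(1,1,1,1,1,1).

Boundary ∂_2: C_2 → C_1 maps a triangle to the signed sum of its edges. For instance
  ∂[0,1,2] = [1,2] − [0,2] + [0,1].
As a 8×1 matrix over Z this has rank 1, with invariant factors (1).

From H_k ≅ ker(∂_k) / im(∂_{k+1}) we obtain:

  H_0: rank C_0 − rank ∂_1 = 7 − 6 = 1, and the invariant factors of ∂_1 are all 1, so H_0 ≅ Z.
  H_1: rank ker ∂_1 − rank ∂_2 = (8 − 6) − 1 = 1, and the invariant factors of ∂_2 are all 1, so H_1 ≅ Z.
  H_2: rank ker ∂_2 − rank ∂_3 = (1 − 1) − 0 = 0, and there is no ∂_3, so H_2 ≅ 0.

As a check, the Euler characteristic is 7 − 8 + 1 = 0, which agrees with 1 − 1 + 0 = 0.

H_0 = Z,  H_1 = Z,  H_2 = 0.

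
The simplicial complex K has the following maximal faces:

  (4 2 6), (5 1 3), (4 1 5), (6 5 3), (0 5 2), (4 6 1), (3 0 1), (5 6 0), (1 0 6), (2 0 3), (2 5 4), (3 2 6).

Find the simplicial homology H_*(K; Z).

Take the total order 0 < 1 < 2 < 3 < 4 < 5 < 6 on the vertex set. Then K (dimension 2) consists of the simplices:

  0-simplices (7): [0], [1], [2], [3], [4], [5], [6]
  1-simplices (18): [0,1], [0,2], [0,3], [0,5], [0,6], [1,3], [1,4], [1,5], [1,6], [2,3], [2,4], [2,5], [2,6], [3,5], [3,6], [4,5], [4,6], [5,6]
  2-simplices (12): [0,1,3], [0,1,6], [0,2,3], [0,2,5], [0,5,6], [1,3,5], [1,4,5], [1,4,6], [2,3,6], [2,4,5], [2,4,6], [3,5,6]

so the chain groups are C_0 ≅ Z^7, C_1 ≅ Z^18, C_2 ≅ Z^12.

∂_1: C_1 → C_0 is given by ∂[p,q] = [q] − [p]. For instance
  ∂[1,3] = [3] − [1].
This gives a 7×18 integer matrix of rank 6; reducing to Smith normal form yields diagonal entries (1,1,1,1,1,1).

Boundary ∂_2: C_2 → C_1 sends each 2-simplex [p,q,r] to [q,r] − [p,r] + [p,q]. For instance
  ∂[2,3,6] = [3,6] − [2,6] + [2,3],
  ∂[1,4,5] = [4,5] − [1,5] + [1,4].
This gives a 18×12 integer matrix of rank 12; reducing to Smith normal form yields diagonal entries (1,1,1,1,1,1,1,1,1,1,1,2).

Now H_k = ker ∂_k / im ∂_{k+1}, so:

  H_0: rank C_0 − rank ∂_1 = 7 − 6 = 1, and the invariant factors of ∂_1 are all 1, so H_0 ≅ Z.
  H_1: rank ker ∂_1 − rank ∂_2 = (18 − 6) − 12 = 0, and ∂_2 has invariant factor 2 > 1, so H_1 ≅ Z_2.
  H_2: rank ker ∂_2 − rank ∂_3 = (12 − 12) − 0 = 0, and there is no ∂_3, so H_2 ≅ 0.

As a check, the Euler characteristic is 7 − 18 + 12 = 1, which agrees with 1 − 0 + 0 = 1.

H_0 ≅ Z,  H_1 ≅ Z_2,  H_2 = 0.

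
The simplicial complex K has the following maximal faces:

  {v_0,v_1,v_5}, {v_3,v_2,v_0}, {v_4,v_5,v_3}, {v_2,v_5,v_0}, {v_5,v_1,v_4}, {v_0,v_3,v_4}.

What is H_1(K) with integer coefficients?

H_1 ≅ Z.

We work with the vertex ordering v_0 < v_1 < v_2 < v_3 < v_4 < v_5. The simplices of K, each written with vertices in increasing order, are:

  0-simplices (6): [v_0], [v_1], [v_2], [v_3], [v_4], [v_5]
  1-simplices (12): [v_0,v_1], [v_0,v_2], [v_0,v_3], [v_0,v_4], [v_0,v_5], [v_1,v_4], [v_1,v_5], [v_2,v_3], [v_2,v_5], [v_3,v_4], [v_3,v_5], [v_4,v_5]
  2-simplices (6): [v_0,v_1,v_5], [v_0,v_2,v_3], [v_0,v_2,v_5], [v_0,v_3,v_4], [v_1,v_4,v_5], [v_3,v_4,v_5]

so the chain groups are C_0 ≅ Z^6, C_1 ≅ Z^12, C_2 ≅ Z^6.

∂_1: C_1 → C_0 sends each edge [p,q] (with p < q) to q − p. For instance
  ∂[v_1,v_4] = [v_4] − [v_1].
As a 6×12 matrix over Z this has rank 5, with invariant factors (1,1,1,1,1).

∂_2: C_2 → C_1 maps a triangle to the signed sum of its edges. For instance
  ∂[v_3,v_4,v_5] = [v_4,v_5] − [v_3,v_5] + [v_3,v_4],
  ∂[v_0,v_2,v_3] = [v_2,v_3] − [v_0,v_3] + [v_0,v_2].
The resulting 12×6 matrix has rank 6, and its Smith normal form has invariant factors (1,1,1,1,1,1).

Computing H_k = (kernel of ∂_k) / (image of ∂_{k+1}):

  H_1: rank ker ∂_1 − rank ∂_2 = (12 − 5) − 6 = 1, and the invariant factors of ∂_2 are all 1, so H_1 ≅ Z.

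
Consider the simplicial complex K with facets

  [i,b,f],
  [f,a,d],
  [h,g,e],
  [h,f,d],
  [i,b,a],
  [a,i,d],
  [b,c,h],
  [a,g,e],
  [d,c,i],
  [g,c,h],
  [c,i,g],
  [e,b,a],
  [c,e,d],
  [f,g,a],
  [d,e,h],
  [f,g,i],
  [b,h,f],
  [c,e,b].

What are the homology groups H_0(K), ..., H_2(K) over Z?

H_0 = Z,  H_1 = Z ⊕ Z/2,  H_2 = 0.

We work with the vertex ordering a < b < c < d < e < f < g < h < i. The simplices of K, each written with vertices in increasing order, are:

  0-simplices (9): a, b, c, d, e, f, g, h, i
  1-simplices (27): ab, ad, ae, af, ag, ai, bc, be, bf, bh, bi, cd, ce, cg, ch, ci, de, df, dh, di, eg, eh, fg, fh, fi, gh, gi
  2-simplices (18): abe, abi, adf, adi, aeg, afg, bce, bch, bfh, bfi, cde, cdi, cgh, cgi, deh, dfh, egh, fgi

so the chain groups are C_0 ≅ Z^9, C_1 ≅ Z^27, C_2 ≅ Z^18.

The boundary map ∂_1: C_1 → C_0 sends each edge [p,q] (with p < q) to q − p.
This gives a 9×27 integer matrix of rank 8; reducing to Smith normal form yields diagonal entries (1,1,1,1,1,1,1,1).

∂_2: C_2 → C_1 sends each 2-simplex [p,q,r] to [q,r] − [p,r] + [p,q]. For instance
  ∂adi = di − ai + ad,
  ∂fgi = gi − fi + fg.
This gives a 27×18 integer matrix of rank 18; reducing to Smith normal form yields diagonal entries (1,1,1,1,1,1,1,1,1,1,1,1,1,1,1,1,1,2).

Reading off H_k = ker ∂_k / im ∂_{k+1}:

  H_0: rank C_0 − rank ∂_1 = 9 − 8 = 1, and the invariant factors of ∂_1 are all 1, so H_0 = Z.
  H_1: rank ker ∂_1 − rank ∂_2 = (27 − 8) − 18 = 1, and ∂_2 has invariant factor 2 > 1, so H_1 = Z ⊕ Z/2.
  H_2: rank ker ∂_2 − rank ∂_3 = (18 − 18) − 0 = 0, and there is no ∂_3, so H_2 = 0.

As a check, the Euler characteristic is 9 − 27 + 18 = 0, which agrees with 1 − 1 + 0 = 0.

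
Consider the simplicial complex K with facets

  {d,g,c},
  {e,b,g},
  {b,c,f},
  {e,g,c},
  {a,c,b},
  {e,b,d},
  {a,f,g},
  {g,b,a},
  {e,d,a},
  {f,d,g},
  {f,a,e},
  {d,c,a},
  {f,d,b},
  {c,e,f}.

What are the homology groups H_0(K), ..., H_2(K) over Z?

H_0 ≅ Z,  H_1 ≅ Z^2,  H_2 ≅ Z.

We work with the vertex ordering a < b < c < d < e < f < g. The simplices of K, each written with vertices in increasing order, are:

  0-simplices (7): a, b, c, d, e, f, g
  1-simplices (21): ab, ac, ad, ae, af, ag, bc, bd, be, bf, bg, cd, ce, cf, cg, de, df, dg, ef, eg, fg
  2-simplices (14): abc, abg, acd, ade, aef, afg, bcf, bde, bdf, beg, cdg, cef, ceg, dfg

so the chain groups are C_0 ≅ Z^7, C_1 ≅ Z^21, C_2 ≅ Z^14.

Boundary ∂_1: C_1 → C_0 sends each edge [p,q] (with p < q) to q − p. For instance
  ∂bg = g − b.
As a 7×21 matrix over Z this has rank 6, with invariant factors (1,1,1,1,1,1).

∂_2: C_2 → C_1 sends each 2-simplex [p,q,r] to [q,r] − [p,r] + [p,q]. For instance
  ∂abg = bg − ag + ab,
  ∂aef = ef − af + ae.
The resulting 21×14 matrix has rank 13, and its Smith normal form has invariant factors (1,1,1,1,1,1,1,1,1,1,1,1,1).

Now H_k = ker ∂_k / im ∂_{k+1}, so:

  H_0: rank C_0 − rank ∂_1 = 7 − 6 = 1, and the invariant factors of ∂_1 are all 1, so H_0 = Z.
  H_1: rank ker ∂_1 − rank ∂_2 = (21 − 6) − 13 = 2, and the invariant factors of ∂_2 are all 1, so H_1 = Z^2.
  H_2: rank ker ∂_2 − rank ∂_3 = (14 − 13) − 0 = 1, and there is no ∂_3, so H_2 = Z.

As a check, the Euler characteristic is 7 − 21 + 14 = 0, which agrees with 1 − 2 + 1 = 0.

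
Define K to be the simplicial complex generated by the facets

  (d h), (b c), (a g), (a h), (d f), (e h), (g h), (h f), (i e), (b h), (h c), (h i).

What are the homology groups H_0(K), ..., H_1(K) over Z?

Order the vertices as a < b < c < d < e < f < g < h < i. Listing each simplex with vertices in this order, K has dimension 1 with simplices:

  0-simplices (9): a, b, c, d, e, f, g, h, i
  1-simplices (12): ag, ah, bc, bh, ch, df, dh, eh, ei, fh, gh, hi

giving chain groups C_0 ≅ Z^9, C_1 ≅ Z^12.

The boundary map ∂_1: C_1 → C_0 maps an edge to its endpoints' difference, ∂[p,q] = q − p.
This gives a 9×12 integer matrix of rank 8; reducing to Smith normal form yields diagonal entries (1,1,1,1,1,1,1,1).

Now H_k = ker ∂_k / im ∂_{k+1}, so:

  H_0: rank C_0 − rank ∂_1 = 9 − 8 = 1, and the invariant factors of ∂_1 are all 1, so H_0 ≅ Z.
  H_1: rank ker ∂_1 − rank ∂_2 = (12 − 8) − 0 = 4, and there is no ∂_2, so H_1 ≅ Z^4.

H_0 = Z,  H_1 = Z^4.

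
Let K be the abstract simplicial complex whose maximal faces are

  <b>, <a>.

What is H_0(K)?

H_0 ≅ Z^2.

Order the vertices as a < b. Listing each simplex with vertices in this order, K has dimension 0 with simplices:

  0-simplices (2): a, b

giving chain groups C_0 ≅ Z^2.

Computing H_k = (kernel of ∂_k) / (image of ∂_{k+1}):

  H_0: rank C_0 − rank ∂_1 = 2 − 0 = 2, and there is no ∂_1, so H_0 ≅ Z^2.

(K is a triangulation of a set of 2 points.)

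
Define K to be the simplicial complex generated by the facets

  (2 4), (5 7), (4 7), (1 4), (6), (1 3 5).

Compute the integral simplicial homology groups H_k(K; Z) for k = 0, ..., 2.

Fix the vertex order 1 < 2 < 3 < 4 < 5 < 6 < 7 and write every simplex with vertices in increasing order. Then dim K = 2 and the simplices of K are:

  0-simplices (7): [1], [2], [3], [4], [5], [6], [7]
  1-simplices (7): [1,3], [1,4], [1,5], [2,4], [3,5], [4,7], [5,7]
  2-simplices (1): [1,3,5]

giving chain groups C_0 ≅ Z^7, C_1 ≅ Z^7, C_2 ≅ Z^1.

∂_1: C_1 → C_0 sends each edge [p,q] (with p < q) to q − p.
The resulting 7×7 matrix has rank 5, and its Smith normal form has invariant factors (1,1,1,1,1).

∂_2: C_2 → C_1 sends each 2-simplex [p,q,r] to [q,r] − [p,r] + [p,q]. For instance
  ∂[1,3,5] = [3,5] − [1,5] + [1,3].
The resulting 7×1 matrix has rank 1, and its Smith normal form has invariant factors (1).

Computing H_k = (kernel of ∂_k) / (image of ∂_{k+1}):

  H_0: rank C_0 − rank ∂_1 = 7 − 5 = 2, and the invariant factors of ∂_1 are all 1, so H_0 = Z^2.
  H_1: rank ker ∂_1 − rank ∂_2 = (7 − 5) − 1 = 1, and the invariant factors of ∂_2 are all 1, so H_1 = Z.
  H_2: rank ker ∂_2 − rank ∂_3 = (1 − 1) − 0 = 0, and there is no ∂_3, so H_2 = 0.

As a check, the Euler characteristic is 7 − 7 + 1 = 1, which agrees with 2 − 1 + 0 = 1.

H_0 ≅ Z^2,  H_1 ≅ Z,  H_2 = 0.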